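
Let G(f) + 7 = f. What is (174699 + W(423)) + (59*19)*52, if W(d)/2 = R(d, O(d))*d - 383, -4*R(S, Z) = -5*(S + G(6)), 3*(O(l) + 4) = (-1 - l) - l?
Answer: 678490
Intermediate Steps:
G(f) = -7 + f
O(l) = -13/3 - 2*l/3 (O(l) = -4 + ((-1 - l) - l)/3 = -4 + (-1 - 2*l)/3 = -4 + (-1/3 - 2*l/3) = -13/3 - 2*l/3)
R(S, Z) = -5/4 + 5*S/4 (R(S, Z) = -(-5)*(S + (-7 + 6))/4 = -(-5)*(S - 1)/4 = -(-5)*(-1 + S)/4 = -(5 - 5*S)/4 = -5/4 + 5*S/4)
W(d) = -766 + 2*d*(-5/4 + 5*d/4) (W(d) = 2*((-5/4 + 5*d/4)*d - 383) = 2*(d*(-5/4 + 5*d/4) - 383) = 2*(-383 + d*(-5/4 + 5*d/4)) = -766 + 2*d*(-5/4 + 5*d/4))
(174699 + W(423)) + (59*19)*52 = (174699 + (-766 + (5/2)*423*(-1 + 423))) + (59*19)*52 = (174699 + (-766 + (5/2)*423*422)) + 1121*52 = (174699 + (-766 + 446265)) + 58292 = (174699 + 445499) + 58292 = 620198 + 58292 = 678490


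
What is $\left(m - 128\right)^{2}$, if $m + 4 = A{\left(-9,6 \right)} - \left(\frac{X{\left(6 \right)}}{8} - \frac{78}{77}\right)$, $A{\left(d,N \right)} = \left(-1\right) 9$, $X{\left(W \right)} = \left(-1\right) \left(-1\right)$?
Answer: $\frac{7449243481}{379456} \approx 19631.0$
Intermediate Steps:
$X{\left(W \right)} = 1$
$A{\left(d,N \right)} = -9$
$m = - \frac{7461}{616}$ ($m = -4 - \left(9 - \frac{78}{77} + \frac{1}{8}\right) = -4 - \frac{4997}{616} = - \frac{7461}{616} \approx -12.112$)
$\left(m - 128\right)^{2} = \left(- \frac{7461}{616} - 128\right)^{2} = \left(- \frac{86309}{616}\right)^{2} = \frac{7449243481}{379456}$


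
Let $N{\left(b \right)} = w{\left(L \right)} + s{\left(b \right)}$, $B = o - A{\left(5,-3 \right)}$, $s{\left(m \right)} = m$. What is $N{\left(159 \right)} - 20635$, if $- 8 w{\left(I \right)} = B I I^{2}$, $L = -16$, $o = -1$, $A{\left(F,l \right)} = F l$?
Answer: $-13308$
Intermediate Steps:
$B = 14$ ($B = -1 - 5 \left(-3\right) = -1 - -15 = -1 + 15 = 14$)
$w{\left(I \right)} = - \frac{7 I^{3}}{4}$ ($w{\left(I \right)} = - \frac{14 I I^{2}}{8} = - \frac{14 I^{3}}{8} = - \frac{7 I^{3}}{4}$)
$N{\left(b \right)} = 7168 + b$ ($N{\left(b \right)} = - \frac{7 \left(-16\right)^{3}}{4} + b = \left(- \frac{7}{4}\right) \left(-4096\right) + b = 7168 + b$)
$N{\left(159 \right)} - 20635 = \left(7168 + 159\right) - 20635 = 7327 - 20635 = -13308$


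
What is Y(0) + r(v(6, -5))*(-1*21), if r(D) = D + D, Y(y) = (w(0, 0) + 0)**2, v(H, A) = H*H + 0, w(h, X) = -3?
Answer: -1503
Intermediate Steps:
v(H, A) = H**2 (v(H, A) = H**2 + 0 = H**2)
Y(y) = 9 (Y(y) = (-3 + 0)**2 = (-3)**2 = 9)
r(D) = 2*D
Y(0) + r(v(6, -5))*(-1*21) = 9 + (2*6**2)*(-1*21) = 9 + (2*36)*(-21) = 9 + 72*(-21) = 9 - 1512 = -1503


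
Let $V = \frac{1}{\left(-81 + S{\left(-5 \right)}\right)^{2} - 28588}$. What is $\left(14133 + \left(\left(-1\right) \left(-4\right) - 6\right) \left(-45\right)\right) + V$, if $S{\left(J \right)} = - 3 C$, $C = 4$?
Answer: $\frac{283592396}{19939} \approx 14223.0$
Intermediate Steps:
$S{\left(J \right)} = -12$ ($S{\left(J \right)} = \left(-3\right) 4 = -12$)
$V = - \frac{1}{19939}$ ($V = \frac{1}{\left(-81 - 12\right)^{2} - 28588} = \frac{1}{\left(-93\right)^{2} - 28588} = \frac{1}{8649 - 28588} = \frac{1}{-19939} = - \frac{1}{19939} \approx -5.0153 \cdot 10^{-5}$)
$\left(14133 + \left(\left(-1\right) \left(-4\right) - 6\right) \left(-45\right)\right) + V = \left(14133 + \left(\left(-1\right) \left(-4\right) - 6\right) \left(-45\right)\right) - \frac{1}{19939} = \left(14133 + \left(4 - 6\right) \left(-45\right)\right) - \frac{1}{19939} = \left(14133 - -90\right) - \frac{1}{19939} = \left(14133 + 90\right) - \frac{1}{19939} = 14223 - \frac{1}{19939} = \frac{283592396}{19939}$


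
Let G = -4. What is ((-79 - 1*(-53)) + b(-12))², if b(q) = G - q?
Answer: 324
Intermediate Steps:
b(q) = -4 - q
((-79 - 1*(-53)) + b(-12))² = ((-79 - 1*(-53)) + (-4 - 1*(-12)))² = ((-79 + 53) + (-4 + 12))² = (-26 + 8)² = (-18)² = 324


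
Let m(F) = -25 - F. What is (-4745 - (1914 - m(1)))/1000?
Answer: -1337/200 ≈ -6.6850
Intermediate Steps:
(-4745 - (1914 - m(1)))/1000 = (-4745 - (1914 - (-25 - 1*1)))/1000 = (-4745 - (1914 - (-25 - 1)))*(1/1000) = (-4745 - (1914 - 1*(-26)))*(1/1000) = (-4745 - (1914 + 26))*(1/1000) = (-4745 - 1*1940)*(1/1000) = (-4745 - 1940)*(1/1000) = -6685*1/1000 = -1337/200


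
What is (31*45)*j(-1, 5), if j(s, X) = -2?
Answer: -2790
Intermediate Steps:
(31*45)*j(-1, 5) = (31*45)*(-2) = 1395*(-2) = -2790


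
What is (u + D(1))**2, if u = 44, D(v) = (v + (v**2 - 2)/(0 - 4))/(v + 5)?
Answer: 1125721/576 ≈ 1954.4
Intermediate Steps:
D(v) = (1/2 + v - v**2/4)/(5 + v) (D(v) = (v + (-2 + v**2)/(-4))/(5 + v) = (v + (-2 + v**2)*(-1/4))/(5 + v) = (v + (1/2 - v**2/4))/(5 + v) = (1/2 + v - v**2/4)/(5 + v))
(u + D(1))**2 = (44 + (2 - 1*1**2 + 4*1)/(4*(5 + 1)))**2 = (44 + (1/4)*(2 - 1*1 + 4)/6)**2 = (44 + (1/4)*(1/6)*(2 - 1 + 4))**2 = (44 + (1/4)*(1/6)*5)**2 = (44 + 5/24)**2 = (1061/24)**2 = 1125721/576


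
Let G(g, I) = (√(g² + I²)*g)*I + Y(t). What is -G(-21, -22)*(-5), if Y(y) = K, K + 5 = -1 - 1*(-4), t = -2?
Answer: -10 + 11550*√37 ≈ 70246.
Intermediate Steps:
K = -2 (K = -5 + (-1 - 1*(-4)) = -5 + (-1 + 4) = -5 + 3 = -2)
Y(y) = -2
G(g, I) = -2 + I*g*√(I² + g²) (G(g, I) = (√(g² + I²)*g)*I - 2 = (√(I² + g²)*g)*I - 2 = (g*√(I² + g²))*I - 2 = I*g*√(I² + g²) - 2 = -2 + I*g*√(I² + g²))
-G(-21, -22)*(-5) = -(-2 - 22*(-21)*√((-22)² + (-21)²))*(-5) = -(-2 - 22*(-21)*√(484 + 441))*(-5) = -(-2 - 22*(-21)*√925)*(-5) = -(-2 - 22*(-21)*5*√37)*(-5) = -(-2 + 2310*√37)*(-5) = -(10 - 11550*√37) = -10 + 11550*√37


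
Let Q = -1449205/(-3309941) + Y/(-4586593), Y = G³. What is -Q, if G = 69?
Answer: -5559568100596/15181352221013 ≈ -0.36621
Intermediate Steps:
Y = 328509 (Y = 69³ = 328509)
Q = 5559568100596/15181352221013 (Q = -1449205/(-3309941) + 328509/(-4586593) = -1449205*(-1/3309941) + 328509*(-1/4586593) = 1449205/3309941 - 328509/4586593 = 5559568100596/15181352221013 ≈ 0.36621)
-Q = -1*5559568100596/15181352221013 = -5559568100596/15181352221013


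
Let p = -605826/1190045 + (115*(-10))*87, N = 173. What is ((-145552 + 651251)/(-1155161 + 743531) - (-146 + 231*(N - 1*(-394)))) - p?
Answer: -603147136053857/19594328934 ≈ -30782.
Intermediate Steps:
p = -119064608076/1190045 (p = -605826*1/1190045 - 1150*87 = -605826/1190045 - 100050 = -119064608076/1190045 ≈ -1.0005e+5)
((-145552 + 651251)/(-1155161 + 743531) - (-146 + 231*(N - 1*(-394)))) - p = ((-145552 + 651251)/(-1155161 + 743531) - (-146 + 231*(173 - 1*(-394)))) - 1*(-119064608076/1190045) = (505699/(-411630) - (-146 + 231*(173 + 394))) + 119064608076/1190045 = (505699*(-1/411630) - (-146 + 231*567)) + 119064608076/1190045 = (-505699/411630 - (-146 + 130977)) + 119064608076/1190045 = (-505699/411630 - 1*130831) + 119064608076/1190045 = (-505699/411630 - 130831) + 119064608076/1190045 = -53854470229/411630 + 119064608076/1190045 = -603147136053857/19594328934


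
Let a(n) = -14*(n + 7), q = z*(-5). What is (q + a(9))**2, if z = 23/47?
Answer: 113273449/2209 ≈ 51278.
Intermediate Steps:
z = 23/47 (z = 23*(1/47) = 23/47 ≈ 0.48936)
q = -115/47 (q = (23/47)*(-5) = -115/47 ≈ -2.4468)
a(n) = -98 - 14*n (a(n) = -14*(7 + n) = -98 - 14*n)
(q + a(9))**2 = (-115/47 + (-98 - 14*9))**2 = (-115/47 + (-98 - 126))**2 = (-115/47 - 224)**2 = (-10643/47)**2 = 113273449/2209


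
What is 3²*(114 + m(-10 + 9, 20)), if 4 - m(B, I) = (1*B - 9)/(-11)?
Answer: 11592/11 ≈ 1053.8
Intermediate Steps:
m(B, I) = 35/11 + B/11 (m(B, I) = 4 - (1*B - 9)/(-11) = 4 - (B - 9)*(-1)/11 = 4 - (-9 + B)*(-1)/11 = 4 - (9/11 - B/11) = 4 + (-9/11 + B/11) = 35/11 + B/11)
3²*(114 + m(-10 + 9, 20)) = 3²*(114 + (35/11 + (-10 + 9)/11)) = 9*(114 + (35/11 + (1/11)*(-1))) = 9*(114 + (35/11 - 1/11)) = 9*(114 + 34/11) = 9*(1288/11) = 11592/11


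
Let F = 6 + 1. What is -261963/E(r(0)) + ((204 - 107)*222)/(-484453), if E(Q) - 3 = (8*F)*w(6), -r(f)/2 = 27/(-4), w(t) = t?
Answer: -42305353755/54743189 ≈ -772.80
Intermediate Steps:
F = 7
r(f) = 27/2 (r(f) = -54/(-4) = -54*(-1)/4 = -2*(-27/4) = 27/2)
E(Q) = 339 (E(Q) = 3 + (8*7)*6 = 3 + 56*6 = 3 + 336 = 339)
-261963/E(r(0)) + ((204 - 107)*222)/(-484453) = -261963/339 + ((204 - 107)*222)/(-484453) = -261963*1/339 + (97*222)*(-1/484453) = -87321/113 + 21534*(-1/484453) = -87321/113 - 21534/484453 = -42305353755/54743189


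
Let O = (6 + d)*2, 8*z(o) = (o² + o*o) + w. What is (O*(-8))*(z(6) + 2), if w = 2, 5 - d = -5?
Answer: -2880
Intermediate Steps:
d = 10 (d = 5 - 1*(-5) = 5 + 5 = 10)
z(o) = ¼ + o²/4 (z(o) = ((o² + o*o) + 2)/8 = ((o² + o²) + 2)/8 = (2*o² + 2)/8 = (2 + 2*o²)/8 = ¼ + o²/4)
O = 32 (O = (6 + 10)*2 = 16*2 = 32)
(O*(-8))*(z(6) + 2) = (32*(-8))*((¼ + (¼)*6²) + 2) = -256*((¼ + (¼)*36) + 2) = -256*((¼ + 9) + 2) = -256*(37/4 + 2) = -256*45/4 = -2880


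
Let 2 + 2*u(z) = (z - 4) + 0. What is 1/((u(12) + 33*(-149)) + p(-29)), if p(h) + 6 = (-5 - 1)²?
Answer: -1/4884 ≈ -0.00020475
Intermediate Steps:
u(z) = -3 + z/2 (u(z) = -1 + ((z - 4) + 0)/2 = -1 + ((-4 + z) + 0)/2 = -1 + (-4 + z)/2 = -1 + (-2 + z/2) = -3 + z/2)
p(h) = 30 (p(h) = -6 + (-5 - 1)² = -6 + (-6)² = -6 + 36 = 30)
1/((u(12) + 33*(-149)) + p(-29)) = 1/(((-3 + (½)*12) + 33*(-149)) + 30) = 1/(((-3 + 6) - 4917) + 30) = 1/((3 - 4917) + 30) = 1/(-4914 + 30) = 1/(-4884) = -1/4884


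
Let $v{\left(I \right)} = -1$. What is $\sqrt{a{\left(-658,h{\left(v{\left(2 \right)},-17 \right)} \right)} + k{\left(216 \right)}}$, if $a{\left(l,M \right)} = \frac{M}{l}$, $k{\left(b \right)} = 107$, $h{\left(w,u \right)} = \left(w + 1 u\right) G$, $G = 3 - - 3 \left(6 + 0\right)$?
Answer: $\frac{8 \sqrt{3713}}{47} \approx 10.372$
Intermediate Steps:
$G = 21$ ($G = 3 - \left(-3\right) 6 = 3 - -18 = 3 + 18 = 21$)
$h{\left(w,u \right)} = 21 u + 21 w$ ($h{\left(w,u \right)} = \left(w + 1 u\right) 21 = \left(w + u\right) 21 = \left(u + w\right) 21 = 21 u + 21 w$)
$\sqrt{a{\left(-658,h{\left(v{\left(2 \right)},-17 \right)} \right)} + k{\left(216 \right)}} = \sqrt{\frac{21 \left(-17\right) + 21 \left(-1\right)}{-658} + 107} = \sqrt{\left(-357 - 21\right) \left(- \frac{1}{658}\right) + 107} = \sqrt{\left(-378\right) \left(- \frac{1}{658}\right) + 107} = \sqrt{\frac{27}{47} + 107} = \sqrt{\frac{5056}{47}} = \frac{8 \sqrt{3713}}{47}$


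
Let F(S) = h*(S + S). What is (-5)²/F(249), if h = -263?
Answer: -25/130974 ≈ -0.00019088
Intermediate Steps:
F(S) = -526*S (F(S) = -263*(S + S) = -526*S)
(-5)²/F(249) = (-5)²/((-526*249)) = 25/(-130974) = 25*(-1/130974) = -25/130974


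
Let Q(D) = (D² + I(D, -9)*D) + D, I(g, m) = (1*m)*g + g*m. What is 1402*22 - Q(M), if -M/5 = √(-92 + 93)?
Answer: 31274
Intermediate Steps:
M = -5 (M = -5*√(-92 + 93) = -5*√1 = -5*1 = -5)
I(g, m) = 2*g*m (I(g, m) = m*g + g*m = g*m + g*m = 2*g*m)
Q(D) = D - 17*D² (Q(D) = (D² + (2*D*(-9))*D) + D = (D² + (-18*D)*D) + D = (D² - 18*D²) + D = -17*D² + D = D - 17*D²)
1402*22 - Q(M) = 1402*22 - (-5)*(1 - 17*(-5)) = 30844 - (-5)*(1 + 85) = 30844 - (-5)*86 = 30844 - 1*(-430) = 30844 + 430 = 31274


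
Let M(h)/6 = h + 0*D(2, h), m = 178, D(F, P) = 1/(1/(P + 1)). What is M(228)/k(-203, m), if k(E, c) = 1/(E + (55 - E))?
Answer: 75240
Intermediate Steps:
D(F, P) = 1 + P (D(F, P) = 1/(1/(1 + P)) = 1 + P)
M(h) = 6*h (M(h) = 6*(h + 0*(1 + h)) = 6*(h + 0) = 6*h)
k(E, c) = 1/55
M(228)/k(-203, m) = (6*228)/(1/55) = 1368*55 = 75240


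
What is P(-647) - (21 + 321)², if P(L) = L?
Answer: -117611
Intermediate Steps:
P(-647) - (21 + 321)² = -647 - (21 + 321)² = -647 - 1*342² = -647 - 1*116964 = -647 - 116964 = -117611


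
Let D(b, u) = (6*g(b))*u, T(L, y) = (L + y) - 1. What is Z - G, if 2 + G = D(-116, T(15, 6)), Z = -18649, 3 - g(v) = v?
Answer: -32927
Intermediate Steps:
T(L, y) = -1 + L + y
g(v) = 3 - v
D(b, u) = u*(18 - 6*b) (D(b, u) = (6*(3 - b))*u = (18 - 6*b)*u = u*(18 - 6*b))
G = 14278 (G = -2 + 6*(-1 + 15 + 6)*(3 - 1*(-116)) = -2 + 6*20*(3 + 116) = -2 + 6*20*119 = -2 + 14280 = 14278)
Z - G = -18649 - 1*14278 = -18649 - 14278 = -32927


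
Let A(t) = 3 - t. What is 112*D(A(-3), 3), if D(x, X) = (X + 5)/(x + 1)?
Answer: 128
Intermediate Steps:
D(x, X) = (5 + X)/(1 + x)
112*D(A(-3), 3) = 112*((5 + 3)/(1 + (3 - 1*(-3)))) = 112*(8/(1 + (3 + 3))) = 112*(8/(1 + 6)) = 112*(8/7) = 128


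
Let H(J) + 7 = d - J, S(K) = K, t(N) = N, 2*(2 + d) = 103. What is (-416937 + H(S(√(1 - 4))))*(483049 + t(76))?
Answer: -402824310625/2 - 483125*I*√3 ≈ -2.0141e+11 - 8.368e+5*I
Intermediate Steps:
d = 99/2 (d = -2 + (½)*103 = -2 + 103/2 = 99/2 ≈ 49.500)
H(J) = 85/2 - J (H(J) = -7 + (99/2 - J) = 85/2 - J)
(-416937 + H(S(√(1 - 4))))*(483049 + t(76)) = (-416937 + (85/2 - √(1 - 4)))*(483049 + 76) = (-416937 + (85/2 - √(-3)))*483125 = (-416937 + (85/2 - I*√3))*483125 = (-833789/2 - I*√3)*483125 = -402824310625/2 - 483125*I*√3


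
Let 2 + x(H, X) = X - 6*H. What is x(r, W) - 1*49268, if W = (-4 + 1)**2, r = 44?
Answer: -49525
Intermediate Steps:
W = 9 (W = (-3)**2 = 9)
x(H, X) = -2 + X - 6*H (x(H, X) = -2 + (X - 6*H) = -2 + X - 6*H)
x(r, W) - 1*49268 = (-2 + 9 - 6*44) - 1*49268 = (-2 + 9 - 264) - 49268 = -257 - 49268 = -49525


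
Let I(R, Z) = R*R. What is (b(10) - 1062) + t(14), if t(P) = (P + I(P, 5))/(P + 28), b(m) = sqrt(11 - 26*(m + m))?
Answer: -1057 + I*sqrt(509) ≈ -1057.0 + 22.561*I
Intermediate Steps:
I(R, Z) = R**2
b(m) = sqrt(11 - 52*m)
t(P) = (P + P**2)/(28 + P) (t(P) = (P + P**2)/(P + 28) = (P + P**2)/(28 + P))
(b(10) - 1062) + t(14) = (sqrt(11 - 52*10) - 1062) + 14*(1 + 14)/(28 + 14) = (sqrt(11 - 520) - 1062) + 14*15/42 = (sqrt(-509) - 1062) + 14*(1/42)*15 = (I*sqrt(509) - 1062) + 5 = (-1062 + I*sqrt(509)) + 5 = -1057 + I*sqrt(509)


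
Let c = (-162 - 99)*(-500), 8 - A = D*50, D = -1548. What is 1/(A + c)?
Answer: 1/207908 ≈ 4.8098e-6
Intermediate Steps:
A = 77408 (A = 8 - (-1548)*50 = 8 - 1*(-77400) = 8 + 77400 = 77408)
c = 130500 (c = -261*(-500) = 130500)
1/(A + c) = 1/(77408 + 130500) = 1/207908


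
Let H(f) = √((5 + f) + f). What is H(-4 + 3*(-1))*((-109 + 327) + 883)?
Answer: 3303*I ≈ 3303.0*I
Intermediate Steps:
H(f) = √(5 + 2*f)
H(-4 + 3*(-1))*((-109 + 327) + 883) = √(5 + 2*(-4 + 3*(-1)))*((-109 + 327) + 883) = √(5 + 2*(-4 - 3))*(218 + 883) = √(5 + 2*(-7))*1101 = √(5 - 14)*1101 = √(-9)*1101 = (3*I)*1101 = 3303*I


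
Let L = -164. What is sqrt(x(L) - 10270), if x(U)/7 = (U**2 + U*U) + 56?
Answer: sqrt(366666) ≈ 605.53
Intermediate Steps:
x(U) = 392 + 14*U**2 (x(U) = 7*((U**2 + U*U) + 56) = 7*((U**2 + U**2) + 56) = 7*(2*U**2 + 56) = 7*(56 + 2*U**2) = 392 + 14*U**2)
sqrt(x(L) - 10270) = sqrt((392 + 14*(-164)**2) - 10270) = sqrt((392 + 14*26896) - 10270) = sqrt((392 + 376544) - 10270) = sqrt(376936 - 10270) = sqrt(366666)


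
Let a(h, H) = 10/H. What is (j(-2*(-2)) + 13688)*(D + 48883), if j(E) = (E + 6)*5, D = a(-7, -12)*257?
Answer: 2005837297/3 ≈ 6.6861e+8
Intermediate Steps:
D = -1285/6 (D = (10/(-12))*257 = (10*(-1/12))*257 = -⅚*257 = -1285/6 ≈ -214.17)
j(E) = 30 + 5*E (j(E) = (6 + E)*5 = 30 + 5*E)
(j(-2*(-2)) + 13688)*(D + 48883) = ((30 + 5*(-2*(-2))) + 13688)*(-1285/6 + 48883) = ((30 + 5*4) + 13688)*(292013/6) = ((30 + 20) + 13688)*(292013/6) = (50 + 13688)*(292013/6) = 13738*(292013/6) = 2005837297/3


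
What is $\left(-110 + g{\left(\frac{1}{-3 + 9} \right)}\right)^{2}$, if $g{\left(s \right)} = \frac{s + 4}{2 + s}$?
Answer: $\frac{1974025}{169} \approx 11681.0$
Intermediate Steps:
$g{\left(s \right)} = \frac{4 + s}{2 + s}$
$\left(-110 + g{\left(\frac{1}{-3 + 9} \right)}\right)^{2} = \left(-110 + \frac{4 + \frac{1}{-3 + 9}}{2 + \frac{1}{-3 + 9}}\right)^{2} = \left(-110 + \frac{4 + \frac{1}{6}}{2 + \frac{1}{6}}\right)^{2} = \left(-110 + \frac{1}{\frac{13}{6}} \cdot \frac{25}{6}\right)^{2} = \left(-110 + \frac{6}{13} \cdot \frac{25}{6}\right)^{2} = \left(-110 + \frac{25}{13}\right)^{2} = \left(- \frac{1405}{13}\right)^{2} = \frac{1974025}{169}$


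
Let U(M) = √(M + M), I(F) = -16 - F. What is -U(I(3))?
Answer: -I*√38 ≈ -6.1644*I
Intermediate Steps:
U(M) = √2*√M (U(M) = √(2*M) = √2*√M)
-U(I(3)) = -√2*√(-16 - 1*3) = -√2*√(-16 - 3) = -√2*√(-19) = -√2*I*√19 = -I*√38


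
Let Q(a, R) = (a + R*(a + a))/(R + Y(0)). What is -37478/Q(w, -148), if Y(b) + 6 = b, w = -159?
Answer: 5771612/46905 ≈ 123.05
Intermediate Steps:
Y(b) = -6 + b
Q(a, R) = (a + 2*R*a)/(-6 + R) (Q(a, R) = (a + R*(a + a))/(R + (-6 + 0)) = (a + R*(2*a))/(R - 6) = (a + 2*R*a)/(-6 + R))
-37478/Q(w, -148) = -37478*(-(-6 - 148)/(159*(1 + 2*(-148)))) = -37478*154/(159*(1 - 296)) = -37478/((-159*(-1/154)*(-295))) = -37478/(-46905/154) = -37478*(-154/46905) = 5771612/46905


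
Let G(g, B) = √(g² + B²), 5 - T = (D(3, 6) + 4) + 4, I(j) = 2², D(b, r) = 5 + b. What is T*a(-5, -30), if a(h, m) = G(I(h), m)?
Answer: -22*√229 ≈ -332.92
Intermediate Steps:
I(j) = 4
T = -11 (T = 5 - (((5 + 3) + 4) + 4) = 5 - ((8 + 4) + 4) = 5 - (12 + 4) = 5 - 1*16 = 5 - 16 = -11)
G(g, B) = √(B² + g²)
a(h, m) = √(16 + m²) (a(h, m) = √(m² + 4²) = √(m² + 16) = √(16 + m²))
T*a(-5, -30) = -11*√(16 + (-30)²) = -11*√(16 + 900) = -22*√229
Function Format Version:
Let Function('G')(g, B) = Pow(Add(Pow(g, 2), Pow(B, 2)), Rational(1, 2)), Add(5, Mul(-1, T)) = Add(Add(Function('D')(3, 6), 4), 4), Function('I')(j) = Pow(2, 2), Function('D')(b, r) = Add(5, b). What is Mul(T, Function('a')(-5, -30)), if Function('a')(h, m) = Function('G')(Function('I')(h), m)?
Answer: Mul(-22, Pow(229, Rational(1, 2))) ≈ -332.92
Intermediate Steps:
Function('I')(j) = 4
T = -11 (T = Add(5, Mul(-1, Add(Add(Add(5, 3), 4), 4))) = Add(5, Mul(-1, Add(Add(8, 4), 4))) = Add(5, Mul(-1, Add(12, 4))) = Add(5, Mul(-1, 16)) = Add(5, -16) = -11)
Function('G')(g, B) = Pow(Add(Pow(B, 2), Pow(g, 2)), Rational(1, 2))
Function('a')(h, m) = Pow(Add(16, Pow(m, 2)), Rational(1, 2)) (Function('a')(h, m) = Pow(Add(Pow(m, 2), Pow(4, 2)), Rational(1, 2)) = Pow(Add(Pow(m, 2), 16), Rational(1, 2)) = Pow(Add(16, Pow(m, 2)), Rational(1, 2)))
Mul(T, Function('a')(-5, -30)) = Mul(-11, Pow(Add(16, Pow(-30, 2)), Rational(1, 2))) = Mul(-11, Pow(Add(16, 900), Rational(1, 2))) = Mul(-11, Pow(916, Rational(1, 2))) = Mul(-11, Mul(2, Pow(229, Rational(1, 2)))) = Mul(-22, Pow(229, Rational(1, 2)))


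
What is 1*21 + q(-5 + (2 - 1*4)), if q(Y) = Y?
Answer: 14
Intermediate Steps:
1*21 + q(-5 + (2 - 1*4)) = 1*21 + (-5 + (2 - 1*4)) = 21 + (-5 + (2 - 4)) = 21 + (-5 - 2) = 21 - 7 = 14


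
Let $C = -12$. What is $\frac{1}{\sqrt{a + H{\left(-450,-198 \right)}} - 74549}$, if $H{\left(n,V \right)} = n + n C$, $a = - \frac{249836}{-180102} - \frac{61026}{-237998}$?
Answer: $- \frac{798865514669001}{59554572191350714754} - \frac{\sqrt{568608152792730622624455}}{59554572191350714754} \approx -1.3427 \cdot 10^{-5}$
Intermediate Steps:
$a = \frac{17612843245}{10715978949}$ ($a = \left(-249836\right) \left(- \frac{1}{180102}\right) - - \frac{30513}{118999} = \frac{124918}{90051} + \frac{30513}{118999} = \frac{17612843245}{10715978949} \approx 1.6436$)
$H{\left(n,V \right)} = - 11 n$ ($H{\left(n,V \right)} = n + n \left(-12\right) = n - 12 n = - 11 n$)
$\frac{1}{\sqrt{a + H{\left(-450,-198 \right)}} - 74549} = \frac{1}{\sqrt{\frac{17612843245}{10715978949} - -4950} - 74549} = \frac{1}{\sqrt{\frac{17612843245}{10715978949} + 4950} - 74549} = \frac{1}{\sqrt{\frac{53061708640795}{10715978949}} - 74549} = \frac{1}{\frac{\sqrt{568608152792730622624455}}{10715978949} - 74549} = \frac{1}{-74549 + \frac{\sqrt{568608152792730622624455}}{10715978949}}$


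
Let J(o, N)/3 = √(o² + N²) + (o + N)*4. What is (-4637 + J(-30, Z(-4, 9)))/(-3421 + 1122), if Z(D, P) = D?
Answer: 5045/2299 - 6*√229/2299 ≈ 2.1549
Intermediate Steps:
J(o, N) = 3*√(N² + o²) + 12*N + 12*o (J(o, N) = 3*(√(o² + N²) + (o + N)*4) = 3*(√(N² + o²) + (N + o)*4) = 3*(√(N² + o²) + (4*N + 4*o)) = 3*(√(N² + o²) + 4*N + 4*o) = 3*√(N² + o²) + 12*N + 12*o)
(-4637 + J(-30, Z(-4, 9)))/(-3421 + 1122) = (-4637 + (3*√((-4)² + (-30)²) + 12*(-4) + 12*(-30)))/(-3421 + 1122) = (-4637 + (3*√(16 + 900) - 48 - 360))/(-2299) = (-4637 + (3*√916 - 48 - 360))*(-1/2299) = (-4637 + (3*(2*√229) - 48 - 360))*(-1/2299) = (-4637 + (6*√229 - 48 - 360))*(-1/2299) = (-4637 + (-408 + 6*√229))*(-1/2299) = (-5045 + 6*√229)*(-1/2299) = 5045/2299 - 6*√229/2299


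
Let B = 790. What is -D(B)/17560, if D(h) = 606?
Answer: -303/8780 ≈ -0.034510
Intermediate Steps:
-D(B)/17560 = -1*606/17560 = -606*1/17560 = -303/8780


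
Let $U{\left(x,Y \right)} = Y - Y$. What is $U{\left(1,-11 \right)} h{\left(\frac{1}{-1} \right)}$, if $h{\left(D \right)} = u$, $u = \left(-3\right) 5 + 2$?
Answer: $0$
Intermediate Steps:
$u = -13$ ($u = -15 + 2 = -13$)
$h{\left(D \right)} = -13$
$U{\left(x,Y \right)} = 0$
$U{\left(1,-11 \right)} h{\left(\frac{1}{-1} \right)} = 0 \left(-13\right) = 0$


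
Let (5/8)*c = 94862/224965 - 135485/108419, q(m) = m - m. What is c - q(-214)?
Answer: -161556318776/121952401675 ≈ -1.3247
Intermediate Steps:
q(m) = 0
c = -161556318776/121952401675 (c = 8*(94862/224965 - 135485/108419)/5 = (8/5)*(-20194539847/24390480335) = -161556318776/121952401675 ≈ -1.3247)
c - q(-214) = -161556318776/121952401675 - 1*0 = -161556318776/121952401675 + 0 = -161556318776/121952401675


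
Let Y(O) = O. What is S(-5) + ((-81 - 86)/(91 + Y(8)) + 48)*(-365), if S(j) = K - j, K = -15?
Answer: -1674515/99 ≈ -16914.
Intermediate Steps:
S(j) = -15 - j
S(-5) + ((-81 - 86)/(91 + Y(8)) + 48)*(-365) = (-15 - 1*(-5)) + ((-81 - 86)/(91 + 8) + 48)*(-365) = (-15 + 5) + (-167/99 + 48)*(-365) = -10 + (-167*1/99 + 48)*(-365) = -10 + (-167/99 + 48)*(-365) = -10 + (4585/99)*(-365) = -10 - 1673525/99 = -1674515/99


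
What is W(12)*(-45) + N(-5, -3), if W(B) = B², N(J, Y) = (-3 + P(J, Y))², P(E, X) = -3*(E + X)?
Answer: -6039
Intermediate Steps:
P(E, X) = -3*E - 3*X
N(J, Y) = (-3 - 3*J - 3*Y)² (N(J, Y) = (-3 + (-3*J - 3*Y))² = (-3 - 3*J - 3*Y)²)
W(12)*(-45) + N(-5, -3) = 12²*(-45) + 9*(1 - 5 - 3)² = 144*(-45) + 9*(-7)² = -6480 + 9*49 = -6480 + 441 = -6039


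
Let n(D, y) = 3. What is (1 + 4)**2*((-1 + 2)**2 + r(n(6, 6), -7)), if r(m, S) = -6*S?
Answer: 1075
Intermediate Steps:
(1 + 4)**2*((-1 + 2)**2 + r(n(6, 6), -7)) = (1 + 4)**2*((-1 + 2)**2 - 6*(-7)) = 5**2*(1**2 + 42) = 25*(1 + 42) = 25*43 = 1075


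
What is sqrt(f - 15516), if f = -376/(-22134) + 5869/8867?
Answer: I*sqrt(149408052692596190745)/98131089 ≈ 124.56*I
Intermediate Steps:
f = 66619219/98131089 (f = -376*(-1/22134) + 5869*(1/8867) = 188/11067 + 5869/8867 = 66619219/98131089 ≈ 0.67888)
sqrt(f - 15516) = sqrt(66619219/98131089 - 15516) = sqrt(-1522535357705/98131089) = I*sqrt(149408052692596190745)/98131089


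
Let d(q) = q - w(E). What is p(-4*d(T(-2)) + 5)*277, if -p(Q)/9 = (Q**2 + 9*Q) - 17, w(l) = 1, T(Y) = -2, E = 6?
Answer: -1059525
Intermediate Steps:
d(q) = -1 + q (d(q) = q - 1*1 = q - 1 = -1 + q)
p(Q) = 153 - 81*Q - 9*Q**2 (p(Q) = -9*((Q**2 + 9*Q) - 17) = -9*(-17 + Q**2 + 9*Q) = 153 - 81*Q - 9*Q**2)
p(-4*d(T(-2)) + 5)*277 = (153 - 81*(-4*(-1 - 2) + 5) - 9*(-4*(-1 - 2) + 5)**2)*277 = (153 - 81*(-4*(-3) + 5) - 9*(-4*(-3) + 5)**2)*277 = (153 - 81*(12 + 5) - 9*(12 + 5)**2)*277 = (153 - 81*17 - 9*17**2)*277 = (153 - 1377 - 9*289)*277 = (153 - 1377 - 2601)*277 = -3825*277 = -1059525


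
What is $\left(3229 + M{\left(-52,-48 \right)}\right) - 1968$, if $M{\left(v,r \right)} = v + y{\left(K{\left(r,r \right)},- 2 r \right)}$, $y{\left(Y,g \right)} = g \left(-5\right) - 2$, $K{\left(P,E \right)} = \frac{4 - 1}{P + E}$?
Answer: $727$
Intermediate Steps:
$K{\left(P,E \right)} = \frac{3}{E + P}$
$y{\left(Y,g \right)} = -2 - 5 g$ ($y{\left(Y,g \right)} = - 5 g - 2 = -2 - 5 g$)
$M{\left(v,r \right)} = -2 + v + 10 r$ ($M{\left(v,r \right)} = v - \left(2 + 5 \left(- 2 r\right)\right) = v + \left(-2 + 10 r\right) = -2 + v + 10 r$)
$\left(3229 + M{\left(-52,-48 \right)}\right) - 1968 = \left(3229 - 534\right) - 1968 = 2695 - 1968 = 727$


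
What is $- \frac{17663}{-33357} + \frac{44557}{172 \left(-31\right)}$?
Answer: $- \frac{1392108733}{177859524} \approx -7.827$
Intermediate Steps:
$- \frac{17663}{-33357} + \frac{44557}{172 \left(-31\right)} = \left(-17663\right) \left(- \frac{1}{33357}\right) + \frac{44557}{-5332} = \frac{17663}{33357} + 44557 \left(- \frac{1}{5332}\right) = \frac{17663}{33357} - \frac{44557}{5332} = - \frac{1392108733}{177859524}$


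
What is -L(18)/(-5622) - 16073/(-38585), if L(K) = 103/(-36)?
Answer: 3249072361/7809295320 ≈ 0.41605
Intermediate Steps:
L(K) = -103/36 (L(K) = 103*(-1/36) = -103/36)
-L(18)/(-5622) - 16073/(-38585) = -1*(-103/36)/(-5622) - 16073/(-38585) = (103/36)*(-1/5622) - 16073*(-1/38585) = -103/202392 + 16073/38585 = 3249072361/7809295320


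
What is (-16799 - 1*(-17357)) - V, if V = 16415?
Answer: -15857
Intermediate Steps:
(-16799 - 1*(-17357)) - V = (-16799 - 1*(-17357)) - 1*16415 = (-16799 + 17357) - 16415 = 558 - 16415 = -15857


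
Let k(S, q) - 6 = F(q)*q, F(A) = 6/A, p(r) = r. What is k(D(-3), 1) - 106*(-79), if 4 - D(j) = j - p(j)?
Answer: 8386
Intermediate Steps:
D(j) = 4 (D(j) = 4 - (j - j) = 4 - 1*0 = 4 + 0 = 4)
k(S, q) = 12 (k(S, q) = 6 + (6/q)*q = 6 + 6 = 12)
k(D(-3), 1) - 106*(-79) = 12 - 106*(-79) = 12 + 8374 = 8386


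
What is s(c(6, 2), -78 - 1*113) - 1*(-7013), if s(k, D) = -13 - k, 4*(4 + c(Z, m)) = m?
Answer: 14007/2 ≈ 7003.5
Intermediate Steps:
c(Z, m) = -4 + m/4
s(c(6, 2), -78 - 1*113) - 1*(-7013) = (-13 - (-4 + (1/4)*2)) - 1*(-7013) = (-13 - (-4 + 1/2)) + 7013 = (-13 - 1*(-7/2)) + 7013 = (-13 + 7/2) + 7013 = -19/2 + 7013 = 14007/2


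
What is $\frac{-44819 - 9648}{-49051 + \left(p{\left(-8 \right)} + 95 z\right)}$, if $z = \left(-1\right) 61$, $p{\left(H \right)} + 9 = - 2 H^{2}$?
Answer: $\frac{54467}{54983} \approx 0.99061$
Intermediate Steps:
$p{\left(H \right)} = -9 - 2 H^{2}$
$z = -61$
$\frac{-44819 - 9648}{-49051 + \left(p{\left(-8 \right)} + 95 z\right)} = \frac{-44819 - 9648}{-49051 + \left(\left(-9 - 2 \left(-8\right)^{2}\right) + 95 \left(-61\right)\right)} = - \frac{54467}{-49051 - 5932} = - \frac{54467}{-54983} = \left(-54467\right) \left(- \frac{1}{54983}\right) = \frac{54467}{54983}$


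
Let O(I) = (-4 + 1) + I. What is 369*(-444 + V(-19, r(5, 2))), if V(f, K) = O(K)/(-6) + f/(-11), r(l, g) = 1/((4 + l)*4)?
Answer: -43036183/264 ≈ -1.6302e+5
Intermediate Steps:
O(I) = -3 + I
r(l, g) = 1/(4*(4 + l)) (r(l, g) = (¼)/(4 + l) = 1/(4*(4 + l)))
V(f, K) = ½ - K/6 - f/11 (V(f, K) = (-3 + K)/(-6) + f/(-11) = (-3 + K)*(-⅙) + f*(-1/11) = (½ - K/6) - f/11 = ½ - K/6 - f/11)
369*(-444 + V(-19, r(5, 2))) = 369*(-444 + (½ - 1/(24*(4 + 5)) - 1/11*(-19))) = 369*(-444 + (½ - 1/(24*9) + 19/11)) = 369*(-444 + (½ - ⅙*1/36 + 19/11)) = 369*(-444 + (½ - 1/216 + 19/11)) = 369*(-444 + 5281/2376) = 369*(-1049663/2376) = -43036183/264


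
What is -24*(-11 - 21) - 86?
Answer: 682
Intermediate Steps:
-24*(-11 - 21) - 86 = -24*(-32) - 86 = 768 - 86 = 682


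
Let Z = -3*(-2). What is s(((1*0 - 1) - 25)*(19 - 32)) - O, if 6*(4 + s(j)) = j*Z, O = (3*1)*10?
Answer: 304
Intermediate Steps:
Z = 6
O = 30 (O = 3*10 = 30)
s(j) = -4 + j (s(j) = -4 + (j*6)/6 = -4 + (6*j)/6 = -4 + j)
s(((1*0 - 1) - 25)*(19 - 32)) - O = (-4 + ((1*0 - 1) - 25)*(19 - 32)) - 1*30 = (-4 + ((0 - 1) - 25)*(-13)) - 30 = (-4 + (-1 - 25)*(-13)) - 30 = (-4 - 26*(-13)) - 30 = (-4 + 338) - 30 = 334 - 30 = 304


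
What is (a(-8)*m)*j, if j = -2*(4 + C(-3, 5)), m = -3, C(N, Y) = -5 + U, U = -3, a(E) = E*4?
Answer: 768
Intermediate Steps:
a(E) = 4*E
C(N, Y) = -8 (C(N, Y) = -5 - 3 = -8)
j = 8 (j = -2*(4 - 8) = -2*(-4) = 8)
(a(-8)*m)*j = ((4*(-8))*(-3))*8 = -32*(-3)*8 = 96*8 = 768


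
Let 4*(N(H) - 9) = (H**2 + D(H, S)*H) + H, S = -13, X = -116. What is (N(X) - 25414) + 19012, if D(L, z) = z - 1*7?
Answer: -2478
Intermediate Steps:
D(L, z) = -7 + z (D(L, z) = z - 7 = -7 + z)
N(H) = 9 - 19*H/4 + H**2/4 (N(H) = 9 + ((H**2 + (-7 - 13)*H) + H)/4 = 9 + ((H**2 - 20*H) + H)/4 = 9 + (H**2 - 19*H)/4 = 9 + (-19*H/4 + H**2/4) = 9 - 19*H/4 + H**2/4)
(N(X) - 25414) + 19012 = ((9 - 19/4*(-116) + (1/4)*(-116)**2) - 25414) + 19012 = ((9 + 551 + (1/4)*13456) - 25414) + 19012 = ((9 + 551 + 3364) - 25414) + 19012 = (3924 - 25414) + 19012 = -21490 + 19012 = -2478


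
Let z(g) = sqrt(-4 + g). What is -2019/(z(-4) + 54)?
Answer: -54513/1462 + 2019*I*sqrt(2)/1462 ≈ -37.287 + 1.953*I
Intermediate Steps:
-2019/(z(-4) + 54) = -2019/(sqrt(-4 - 4) + 54) = -2019/(sqrt(-8) + 54) = -2019/(2*I*sqrt(2) + 54) = -2019/(54 + 2*I*sqrt(2))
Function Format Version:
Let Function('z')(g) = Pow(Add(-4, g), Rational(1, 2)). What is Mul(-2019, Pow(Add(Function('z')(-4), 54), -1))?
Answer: Add(Rational(-54513, 1462), Mul(Rational(2019, 1462), I, Pow(2, Rational(1, 2)))) ≈ Add(-37.287, Mul(1.9530, I))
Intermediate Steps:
Mul(-2019, Pow(Add(Function('z')(-4), 54), -1)) = Mul(-2019, Pow(Add(Pow(Add(-4, -4), Rational(1, 2)), 54), -1)) = Mul(-2019, Pow(Add(Pow(-8, Rational(1, 2)), 54), -1)) = Mul(-2019, Pow(Add(Mul(2, I, Pow(2, Rational(1, 2))), 54), -1)) = Mul(-2019, Pow(Add(54, Mul(2, I, Pow(2, Rational(1, 2)))), -1))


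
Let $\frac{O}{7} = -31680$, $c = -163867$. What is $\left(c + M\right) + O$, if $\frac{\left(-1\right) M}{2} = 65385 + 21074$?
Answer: $-558545$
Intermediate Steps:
$O = -221760$ ($O = 7 \left(-31680\right) = -221760$)
$M = -172918$ ($M = - 2 \left(65385 + 21074\right) = \left(-2\right) 86459 = -172918$)
$\left(c + M\right) + O = \left(-163867 - 172918\right) - 221760 = -336785 - 221760 = -558545$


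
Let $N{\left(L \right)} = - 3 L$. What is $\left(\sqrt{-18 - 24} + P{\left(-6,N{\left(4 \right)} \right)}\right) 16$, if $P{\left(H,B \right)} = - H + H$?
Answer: $16 i \sqrt{42} \approx 103.69 i$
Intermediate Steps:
$P{\left(H,B \right)} = 0$
$\left(\sqrt{-18 - 24} + P{\left(-6,N{\left(4 \right)} \right)}\right) 16 = \left(\sqrt{-18 - 24} + 0\right) 16 = \left(\sqrt{-42} + 0\right) 16 = \left(i \sqrt{42} + 0\right) 16 = i \sqrt{42} \cdot 16 = 16 i \sqrt{42}$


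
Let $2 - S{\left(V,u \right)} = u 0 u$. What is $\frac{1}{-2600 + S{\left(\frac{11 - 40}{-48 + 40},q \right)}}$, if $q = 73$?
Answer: $- \frac{1}{2598} \approx -0.00038491$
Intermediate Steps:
$S{\left(V,u \right)} = 2$ ($S{\left(V,u \right)} = 2 - u 0 u = 2 - 0 u = 2 - 0 = 2 + 0 = 2$)
$\frac{1}{-2600 + S{\left(\frac{11 - 40}{-48 + 40},q \right)}} = \frac{1}{-2600 + 2} = \frac{1}{-2598} = - \frac{1}{2598}$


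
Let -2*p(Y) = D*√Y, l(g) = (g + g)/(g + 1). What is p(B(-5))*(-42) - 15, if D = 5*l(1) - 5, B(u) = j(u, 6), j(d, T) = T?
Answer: -15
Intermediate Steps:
l(g) = 2*g/(1 + g) (l(g) = (2*g)/(1 + g) = 2*g/(1 + g))
B(u) = 6
D = 0 (D = 5*(2*1/(1 + 1)) - 5 = 5*(2*1/2) - 5 = 5*(2*1*(½)) - 5 = 5*1 - 5 = 5 - 5 = 0)
p(Y) = 0 (p(Y) = -0*√Y = -½*0 = 0)
p(B(-5))*(-42) - 15 = 0*(-42) - 15 = 0 - 15 = -15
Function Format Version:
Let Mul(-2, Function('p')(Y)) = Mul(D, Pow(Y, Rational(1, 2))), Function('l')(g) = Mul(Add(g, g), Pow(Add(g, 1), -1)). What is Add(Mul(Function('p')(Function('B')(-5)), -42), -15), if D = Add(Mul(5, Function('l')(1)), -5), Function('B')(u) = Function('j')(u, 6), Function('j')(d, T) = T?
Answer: -15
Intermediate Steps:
Function('l')(g) = Mul(2, g, Pow(Add(1, g), -1)) (Function('l')(g) = Mul(Mul(2, g), Pow(Add(1, g), -1)) = Mul(2, g, Pow(Add(1, g), -1)))
Function('B')(u) = 6
D = 0 (D = Add(Mul(5, Mul(2, 1, Pow(Add(1, 1), -1))), -5) = Add(Mul(5, Mul(2, 1, Pow(2, -1))), -5) = Add(Mul(5, Mul(2, 1, Rational(1, 2))), -5) = Add(Mul(5, 1), -5) = Add(5, -5) = 0)
Function('p')(Y) = 0 (Function('p')(Y) = Mul(Rational(-1, 2), Mul(0, Pow(Y, Rational(1, 2)))) = Mul(Rational(-1, 2), 0) = 0)
Add(Mul(Function('p')(Function('B')(-5)), -42), -15) = Add(Mul(0, -42), -15) = Add(0, -15) = -15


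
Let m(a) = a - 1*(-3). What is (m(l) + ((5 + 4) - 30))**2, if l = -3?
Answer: 441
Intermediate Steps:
m(a) = 3 + a (m(a) = a + 3 = 3 + a)
(m(l) + ((5 + 4) - 30))**2 = ((3 - 3) + ((5 + 4) - 30))**2 = (0 + (9 - 30))**2 = (0 - 21)**2 = (-21)**2 = 441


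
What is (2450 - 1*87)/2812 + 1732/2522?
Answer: 5414935/3545932 ≈ 1.5271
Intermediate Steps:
(2450 - 1*87)/2812 + 1732/2522 = (2450 - 87)*(1/2812) + 1732*(1/2522) = 2363*(1/2812) + 866/1261 = 2363/2812 + 866/1261 = 5414935/3545932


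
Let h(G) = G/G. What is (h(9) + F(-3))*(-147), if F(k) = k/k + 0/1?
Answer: -294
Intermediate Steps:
h(G) = 1
F(k) = 1 (F(k) = 1 + 0*1 = 1 + 0 = 1)
(h(9) + F(-3))*(-147) = (1 + 1)*(-147) = 2*(-147) = -294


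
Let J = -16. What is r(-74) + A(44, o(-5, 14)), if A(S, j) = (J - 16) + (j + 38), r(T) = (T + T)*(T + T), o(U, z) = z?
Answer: 21924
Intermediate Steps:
r(T) = 4*T**2 (r(T) = (2*T)*(2*T) = 4*T**2)
A(S, j) = 6 + j (A(S, j) = (-16 - 16) + (j + 38) = -32 + (38 + j) = 6 + j)
r(-74) + A(44, o(-5, 14)) = 4*(-74)**2 + (6 + 14) = 4*5476 + 20 = 21904 + 20 = 21924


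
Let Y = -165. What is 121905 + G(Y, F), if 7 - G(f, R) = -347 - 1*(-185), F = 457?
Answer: 122074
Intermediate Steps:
G(f, R) = 169 (G(f, R) = 7 - (-347 - 1*(-185)) = 7 - (-347 + 185) = 7 - 1*(-162) = 7 + 162 = 169)
121905 + G(Y, F) = 121905 + 169 = 122074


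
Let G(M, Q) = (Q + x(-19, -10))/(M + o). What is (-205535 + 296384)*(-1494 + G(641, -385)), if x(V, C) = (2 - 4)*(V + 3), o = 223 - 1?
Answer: -117165684075/863 ≈ -1.3577e+8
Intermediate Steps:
o = 222
x(V, C) = -6 - 2*V (x(V, C) = -2*(3 + V) = -6 - 2*V)
G(M, Q) = (32 + Q)/(222 + M) (G(M, Q) = (Q + (-6 - 2*(-19)))/(M + 222) = (Q + (-6 + 38))/(222 + M) = (Q + 32)/(222 + M) = (32 + Q)/(222 + M))
(-205535 + 296384)*(-1494 + G(641, -385)) = (-205535 + 296384)*(-1494 + (32 - 385)/(222 + 641)) = 90849*(-1494 - 353/863) = 90849*(-1289675/863) = -117165684075/863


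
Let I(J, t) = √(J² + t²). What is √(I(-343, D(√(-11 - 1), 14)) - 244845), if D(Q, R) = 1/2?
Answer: √(-979380 + 2*√470597)/2 ≈ 494.47*I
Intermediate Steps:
D(Q, R) = ½
√(I(-343, D(√(-11 - 1), 14)) - 244845) = √(√((-343)² + (½)²) - 244845) = √(√(117649 + ¼) - 244845) = √(√(470597/4) - 244845) = √(√470597/2 - 244845) = √(-244845 + √470597/2)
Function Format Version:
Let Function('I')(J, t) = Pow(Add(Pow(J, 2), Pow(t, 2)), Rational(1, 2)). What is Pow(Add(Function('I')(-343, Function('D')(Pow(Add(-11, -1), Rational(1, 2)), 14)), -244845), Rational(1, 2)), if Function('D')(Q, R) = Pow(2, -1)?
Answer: Mul(Rational(1, 2), Pow(Add(-979380, Mul(2, Pow(470597, Rational(1, 2)))), Rational(1, 2))) ≈ Mul(494.47, I)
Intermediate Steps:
Function('D')(Q, R) = Rational(1, 2)
Pow(Add(Function('I')(-343, Function('D')(Pow(Add(-11, -1), Rational(1, 2)), 14)), -244845), Rational(1, 2)) = Pow(Add(Pow(Add(Pow(-343, 2), Pow(Rational(1, 2), 2)), Rational(1, 2)), -244845), Rational(1, 2)) = Pow(Add(Pow(Add(117649, Rational(1, 4)), Rational(1, 2)), -244845), Rational(1, 2)) = Pow(Add(Pow(Rational(470597, 4), Rational(1, 2)), -244845), Rational(1, 2)) = Pow(Add(Mul(Rational(1, 2), Pow(470597, Rational(1, 2))), -244845), Rational(1, 2)) = Pow(Add(-244845, Mul(Rational(1, 2), Pow(470597, Rational(1, 2)))), Rational(1, 2))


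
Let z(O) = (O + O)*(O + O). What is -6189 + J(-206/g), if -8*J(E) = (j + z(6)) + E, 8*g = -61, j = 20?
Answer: -757971/122 ≈ -6212.9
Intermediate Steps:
z(O) = 4*O**2 (z(O) = (2*O)*(2*O) = 4*O**2)
g = -61/8 (g = (1/8)*(-61) = -61/8 ≈ -7.6250)
J(E) = -41/2 - E/8 (J(E) = -((20 + 4*6**2) + E)/8 = -((20 + 4*36) + E)/8 = -((20 + 144) + E)/8 = -(164 + E)/8 = -41/2 - E/8)
-6189 + J(-206/g) = -6189 + (-41/2 - (-103)/(4*(-61/8))) = -6189 + (-41/2 - (-103)*(-8)/(4*61)) = -6189 + (-41/2 - 1/8*1648/61) = -6189 + (-41/2 - 206/61) = -6189 - 2913/122 = -757971/122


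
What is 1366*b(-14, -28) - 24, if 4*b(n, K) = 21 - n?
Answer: 23857/2 ≈ 11929.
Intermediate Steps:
b(n, K) = 21/4 - n/4 (b(n, K) = (21 - n)/4 = 21/4 - n/4)
1366*b(-14, -28) - 24 = 1366*(21/4 - ¼*(-14)) - 24 = 1366*(21/4 + 7/2) - 24 = 1366*(35/4) - 24 = 23905/2 - 24 = 23857/2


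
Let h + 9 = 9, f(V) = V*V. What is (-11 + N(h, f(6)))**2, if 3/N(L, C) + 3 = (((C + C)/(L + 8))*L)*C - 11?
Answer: 24649/196 ≈ 125.76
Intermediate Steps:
f(V) = V**2
h = 0 (h = -9 + 9 = 0)
N(L, C) = 3/(-14 + 2*L*C**2/(8 + L)) (N(L, C) = 3/(-3 + ((((C + C)/(L + 8))*L)*C - 11)) = 3/(-3 + ((((2*C)/(8 + L))*L)*C - 11)) = 3/(-3 + (((2*C/(8 + L))*L)*C - 11)) = 3/(-3 + ((2*C*L/(8 + L))*C - 11)) = 3/(-3 + (2*L*C**2/(8 + L) - 11)) = 3/(-3 + (-11 + 2*L*C**2/(8 + L))) = 3/(-14 + 2*L*C**2/(8 + L)))
(-11 + N(h, f(6)))**2 = (-11 + 3*(8 + 0)/(2*(-56 - 7*0 + 0*(6**2)**2)))**2 = (-11 + (3/2)*8/(-56 + 0 + 0*36**2))**2 = (-11 + (3/2)*8/(-56 + 0 + 0*1296))**2 = (-11 + (3/2)*8/(-56 + 0 + 0))**2 = (-11 + (3/2)*8/(-56))**2 = (-11 + (3/2)*(-1/56)*8)**2 = (-11 - 3/14)**2 = (-157/14)**2 = 24649/196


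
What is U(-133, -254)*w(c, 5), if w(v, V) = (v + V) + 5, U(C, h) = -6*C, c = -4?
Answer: 4788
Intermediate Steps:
w(v, V) = 5 + V + v (w(v, V) = (V + v) + 5 = 5 + V + v)
U(-133, -254)*w(c, 5) = (-6*(-133))*(5 + 5 - 4) = 798*6 = 4788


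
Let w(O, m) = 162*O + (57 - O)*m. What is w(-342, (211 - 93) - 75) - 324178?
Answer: -362425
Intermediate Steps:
w(O, m) = 162*O + m*(57 - O)
w(-342, (211 - 93) - 75) - 324178 = (57*((211 - 93) - 75) + 162*(-342) - 1*(-342)*((211 - 93) - 75)) - 324178 = (57*(118 - 75) - 55404 - 1*(-342)*(118 - 75)) - 324178 = (57*43 - 55404 - 1*(-342)*43) - 324178 = (2451 - 55404 + 14706) - 324178 = -38247 - 324178 = -362425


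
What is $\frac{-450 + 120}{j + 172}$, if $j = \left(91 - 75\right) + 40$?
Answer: $- \frac{55}{38} \approx -1.4474$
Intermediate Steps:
$j = 56$ ($j = \left(91 - 75\right) + 40 = 16 + 40 = 56$)
$\frac{-450 + 120}{j + 172} = \frac{-450 + 120}{56 + 172} = - \frac{330}{228} = \left(-330\right) \frac{1}{228} = - \frac{55}{38}$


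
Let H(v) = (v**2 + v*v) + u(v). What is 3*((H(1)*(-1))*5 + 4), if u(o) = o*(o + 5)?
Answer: -108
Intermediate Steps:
u(o) = o*(5 + o)
H(v) = 2*v**2 + v*(5 + v) (H(v) = (v**2 + v*v) + v*(5 + v) = (v**2 + v**2) + v*(5 + v) = 2*v**2 + v*(5 + v))
3*((H(1)*(-1))*5 + 4) = 3*(((1*(5 + 3*1))*(-1))*5 + 4) = 3*(((1*(5 + 3))*(-1))*5 + 4) = 3*(((1*8)*(-1))*5 + 4) = 3*((8*(-1))*5 + 4) = 3*(-8*5 + 4) = 3*(-40 + 4) = 3*(-36) = -108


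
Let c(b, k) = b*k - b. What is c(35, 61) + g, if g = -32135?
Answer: -30035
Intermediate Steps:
c(b, k) = -b + b*k
c(35, 61) + g = 35*(-1 + 61) - 32135 = 35*60 - 32135 = 2100 - 32135 = -30035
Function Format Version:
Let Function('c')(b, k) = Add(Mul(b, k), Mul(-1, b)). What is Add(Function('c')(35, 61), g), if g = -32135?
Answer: -30035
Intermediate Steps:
Function('c')(b, k) = Add(Mul(-1, b), Mul(b, k))
Add(Function('c')(35, 61), g) = Add(Mul(35, Add(-1, 61)), -32135) = Add(Mul(35, 60), -32135) = Add(2100, -32135) = -30035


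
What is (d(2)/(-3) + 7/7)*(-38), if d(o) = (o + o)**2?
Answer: 494/3 ≈ 164.67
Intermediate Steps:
d(o) = 4*o**2 (d(o) = (2*o)**2 = 4*o**2)
(d(2)/(-3) + 7/7)*(-38) = ((4*2**2)/(-3) + 7/7)*(-38) = ((4*4)*(-1/3) + 7*(1/7))*(-38) = (16*(-1/3) + 1)*(-38) = (-16/3 + 1)*(-38) = -13/3*(-38) = 494/3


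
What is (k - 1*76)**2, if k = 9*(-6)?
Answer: 16900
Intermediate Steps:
k = -54
(k - 1*76)**2 = (-54 - 1*76)**2 = (-54 - 76)**2 = (-130)**2 = 16900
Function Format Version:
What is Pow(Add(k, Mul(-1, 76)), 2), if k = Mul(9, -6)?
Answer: 16900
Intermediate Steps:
k = -54
Pow(Add(k, Mul(-1, 76)), 2) = Pow(Add(-54, Mul(-1, 76)), 2) = Pow(Add(-54, -76), 2) = Pow(-130, 2) = 16900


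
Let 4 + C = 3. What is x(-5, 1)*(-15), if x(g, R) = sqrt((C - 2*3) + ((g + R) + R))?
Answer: -15*I*sqrt(10) ≈ -47.434*I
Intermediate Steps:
C = -1 (C = -4 + 3 = -1)
x(g, R) = sqrt(-7 + g + 2*R) (x(g, R) = sqrt((-1 - 2*3) + ((g + R) + R)) = sqrt((-1 - 6) + ((R + g) + R)) = sqrt(-7 + (g + 2*R)) = sqrt(-7 + g + 2*R))
x(-5, 1)*(-15) = sqrt(-7 - 5 + 2*1)*(-15) = sqrt(-7 - 5 + 2)*(-15) = sqrt(-10)*(-15) = (I*sqrt(10))*(-15) = -15*I*sqrt(10)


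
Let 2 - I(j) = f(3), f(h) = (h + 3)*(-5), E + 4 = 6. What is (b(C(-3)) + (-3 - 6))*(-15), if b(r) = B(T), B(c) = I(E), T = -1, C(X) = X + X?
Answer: -345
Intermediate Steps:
C(X) = 2*X
E = 2 (E = -4 + 6 = 2)
f(h) = -15 - 5*h (f(h) = (3 + h)*(-5) = -15 - 5*h)
I(j) = 32 (I(j) = 2 - (-15 - 5*3) = 2 - (-15 - 15) = 2 - 1*(-30) = 2 + 30 = 32)
B(c) = 32
b(r) = 32
(b(C(-3)) + (-3 - 6))*(-15) = (32 + (-3 - 6))*(-15) = (32 - 9)*(-15) = 23*(-15) = -345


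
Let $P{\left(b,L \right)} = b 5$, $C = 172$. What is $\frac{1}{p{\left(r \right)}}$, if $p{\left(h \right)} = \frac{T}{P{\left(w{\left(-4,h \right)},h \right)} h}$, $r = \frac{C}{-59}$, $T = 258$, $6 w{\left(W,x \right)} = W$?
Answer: $\frac{20}{531} \approx 0.037665$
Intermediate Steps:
$w{\left(W,x \right)} = \frac{W}{6}$
$P{\left(b,L \right)} = 5 b$
$r = - \frac{172}{59}$ ($r = \frac{172}{-59} = 172 \left(- \frac{1}{59}\right) = - \frac{172}{59} \approx -2.9153$)
$p{\left(h \right)} = - \frac{387}{5 h}$ ($p{\left(h \right)} = \frac{258}{5 \cdot \frac{1}{6} \left(-4\right) h} = \frac{258}{5 \left(- \frac{2}{3}\right) h} = \frac{258}{\left(- \frac{10}{3}\right) h} = 258 \left(- \frac{3}{10 h}\right) = - \frac{387}{5 h}$)
$\frac{1}{p{\left(r \right)}} = \frac{1}{\left(- \frac{387}{5}\right) \frac{1}{- \frac{172}{59}}} = \frac{1}{\left(- \frac{387}{5}\right) \left(- \frac{59}{172}\right)} = \frac{1}{\frac{531}{20}} = \frac{20}{531}$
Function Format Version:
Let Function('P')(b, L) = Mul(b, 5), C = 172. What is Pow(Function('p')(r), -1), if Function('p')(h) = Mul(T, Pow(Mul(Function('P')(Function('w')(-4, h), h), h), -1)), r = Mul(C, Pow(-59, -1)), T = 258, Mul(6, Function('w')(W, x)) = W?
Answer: Rational(20, 531) ≈ 0.037665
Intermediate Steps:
Function('w')(W, x) = Mul(Rational(1, 6), W)
Function('P')(b, L) = Mul(5, b)
r = Rational(-172, 59) (r = Mul(172, Pow(-59, -1)) = Mul(172, Rational(-1, 59)) = Rational(-172, 59) ≈ -2.9153)
Function('p')(h) = Mul(Rational(-387, 5), Pow(h, -1)) (Function('p')(h) = Mul(258, Pow(Mul(Mul(5, Mul(Rational(1, 6), -4)), h), -1)) = Mul(258, Pow(Mul(Mul(5, Rational(-2, 3)), h), -1)) = Mul(258, Pow(Mul(Rational(-10, 3), h), -1)) = Mul(258, Mul(Rational(-3, 10), Pow(h, -1))) = Mul(Rational(-387, 5), Pow(h, -1)))
Pow(Function('p')(r), -1) = Pow(Mul(Rational(-387, 5), Pow(Rational(-172, 59), -1)), -1) = Pow(Mul(Rational(-387, 5), Rational(-59, 172)), -1) = Pow(Rational(531, 20), -1) = Rational(20, 531)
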